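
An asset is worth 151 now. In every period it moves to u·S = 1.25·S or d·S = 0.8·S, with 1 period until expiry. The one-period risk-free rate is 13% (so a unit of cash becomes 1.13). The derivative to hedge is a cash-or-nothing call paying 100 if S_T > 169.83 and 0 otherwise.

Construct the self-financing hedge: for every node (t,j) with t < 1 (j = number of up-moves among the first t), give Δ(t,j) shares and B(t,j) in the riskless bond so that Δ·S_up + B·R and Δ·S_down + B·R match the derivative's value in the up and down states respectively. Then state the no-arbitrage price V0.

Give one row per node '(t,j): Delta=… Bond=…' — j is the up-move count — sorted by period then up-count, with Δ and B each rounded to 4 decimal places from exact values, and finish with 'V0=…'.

(0,0): Delta=1.4717 Bond=-157.3255
V0=64.8968

Since d<R<u, set p* = (R−d)/(u−d) = 0.7333; price each node as the discounted p*-expectation of its children.
Payoff layer (t=1): V(1,0)=0.0000, V(1,1)=100.0000
  t=0,j=0: stock 151.0000 → up 188.7500 (V=100.0000), down 120.8000 (V=0.0000). Price 64.8968; hedge Δ=1.4717, bond B=-157.3255.
Self-financing check: at every node Δ·S+B equals the discounted successor values.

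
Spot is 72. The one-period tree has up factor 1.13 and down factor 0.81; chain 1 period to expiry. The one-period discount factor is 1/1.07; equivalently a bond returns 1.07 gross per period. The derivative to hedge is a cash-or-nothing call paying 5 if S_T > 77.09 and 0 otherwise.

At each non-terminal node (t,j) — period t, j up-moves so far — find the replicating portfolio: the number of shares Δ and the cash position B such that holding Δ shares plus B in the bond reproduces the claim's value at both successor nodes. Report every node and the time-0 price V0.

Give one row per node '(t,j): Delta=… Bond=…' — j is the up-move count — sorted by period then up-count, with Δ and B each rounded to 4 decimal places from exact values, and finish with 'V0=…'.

Under the risk-neutral measure, an up-move has probability p* = (R−d)/(u−d) = 0.8125 and values discount at R = 1.07.
Terminal values V(1,·): V(1,0)=0.0000, V(1,1)=5.0000
(0,0): S=72.0000. Δ = (V_up−V_dn)/(S_up−S_dn) = (5.0000−0.0000)/(81.3600−58.3200) = 0.2170. V = [p*·5.0000 + (1−p*)·0.0000]/1.07 = 3.7967. B = V − Δ·S = -11.8283.
Check: Δ(0,0)·S0 + B(0,0) = 3.7967 = V0.

(0,0): Delta=0.2170 Bond=-11.8283
V0=3.7967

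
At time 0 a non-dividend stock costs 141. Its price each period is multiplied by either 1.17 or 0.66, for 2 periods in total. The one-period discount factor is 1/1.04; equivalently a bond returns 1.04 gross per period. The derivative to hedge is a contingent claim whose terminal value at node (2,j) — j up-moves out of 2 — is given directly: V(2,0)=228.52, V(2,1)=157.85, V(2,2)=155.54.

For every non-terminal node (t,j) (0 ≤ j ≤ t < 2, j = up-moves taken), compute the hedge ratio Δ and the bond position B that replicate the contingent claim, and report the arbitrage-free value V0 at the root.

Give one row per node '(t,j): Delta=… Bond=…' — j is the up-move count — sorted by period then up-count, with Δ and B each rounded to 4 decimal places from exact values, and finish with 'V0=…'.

Since d<R<u, set p* = (R−d)/(u−d) = 0.7451; price each node as the discounted p*-expectation of its children.
Terminal values V(2,·): V(2,0)=228.5200, V(2,1)=157.8500, V(2,2)=155.5400
  t=1,j=0: stock 93.0600 → up 108.8802 (V=157.8500), down 61.4196 (V=228.5200). Price 169.0999; hedge Δ=-1.4890, bond B=307.6686.
  t=1,j=1: stock 164.9700 → up 193.0149 (V=155.5400), down 108.8802 (V=157.8500). Price 150.1239; hedge Δ=-0.0275, bond B=154.6533.
  t=0,j=0: stock 141.0000 → up 164.9700 (V=150.1239), down 93.0600 (V=169.0999). Price 149.0009; hedge Δ=-0.2639, bond B=186.2088.
Check: Δ(0,0)·S0 + B(0,0) = 149.0009 = V0.

(0,0): Delta=-0.2639 Bond=186.2088
(1,0): Delta=-1.4890 Bond=307.6686
(1,1): Delta=-0.0275 Bond=154.6533
V0=149.0009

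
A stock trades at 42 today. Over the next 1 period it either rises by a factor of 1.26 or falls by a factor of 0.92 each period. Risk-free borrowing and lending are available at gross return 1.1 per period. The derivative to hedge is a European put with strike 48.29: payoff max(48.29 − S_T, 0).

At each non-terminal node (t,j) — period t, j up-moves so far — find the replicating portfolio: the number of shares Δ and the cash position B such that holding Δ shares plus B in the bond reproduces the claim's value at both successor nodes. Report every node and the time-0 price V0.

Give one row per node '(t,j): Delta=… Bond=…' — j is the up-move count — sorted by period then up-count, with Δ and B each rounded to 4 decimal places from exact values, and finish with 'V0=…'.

No-arbitrage ⇒ martingale measure with p* = (R−d)/(u−d) = 0.5294.
Terminal values V(1,·): V(1,0)=9.6500, V(1,1)=0.0000
  t=0,j=0: stock 42.0000 → up 52.9200 (V=0.0000), down 38.6400 (V=9.6500). Price 4.1283; hedge Δ=-0.6758, bond B=32.5107.
Each (Δ,B) replicates both successor values, so the strategy is self-financing and V0 is arbitrage-free.

(0,0): Delta=-0.6758 Bond=32.5107
V0=4.1283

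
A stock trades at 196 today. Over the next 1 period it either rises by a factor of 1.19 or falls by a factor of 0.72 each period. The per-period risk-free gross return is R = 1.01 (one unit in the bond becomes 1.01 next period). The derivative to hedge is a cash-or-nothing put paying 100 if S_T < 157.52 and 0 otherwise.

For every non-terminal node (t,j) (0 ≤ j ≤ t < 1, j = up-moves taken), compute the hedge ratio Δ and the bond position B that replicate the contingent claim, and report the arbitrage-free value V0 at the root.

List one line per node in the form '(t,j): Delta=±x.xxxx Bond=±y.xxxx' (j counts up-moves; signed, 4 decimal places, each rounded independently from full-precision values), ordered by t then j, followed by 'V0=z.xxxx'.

Since d<R<u, set p* = (R−d)/(u−d) = 0.6170; price each node as the discounted p*-expectation of its children.
Payoff layer (t=1): V(1,0)=100.0000, V(1,1)=0.0000
Node (0,0) S=196.0000: V=(p*·0.0000+(1−p*)·100.0000)/1.01=37.9187; Δ=(0.0000−100.0000)/(233.2400−141.1200)=-1.0855; B=V−Δ·S=250.6846
Self-financing check: at every node Δ·S+B equals the discounted successor values.

(0,0): Delta=-1.0855 Bond=250.6846
V0=37.9187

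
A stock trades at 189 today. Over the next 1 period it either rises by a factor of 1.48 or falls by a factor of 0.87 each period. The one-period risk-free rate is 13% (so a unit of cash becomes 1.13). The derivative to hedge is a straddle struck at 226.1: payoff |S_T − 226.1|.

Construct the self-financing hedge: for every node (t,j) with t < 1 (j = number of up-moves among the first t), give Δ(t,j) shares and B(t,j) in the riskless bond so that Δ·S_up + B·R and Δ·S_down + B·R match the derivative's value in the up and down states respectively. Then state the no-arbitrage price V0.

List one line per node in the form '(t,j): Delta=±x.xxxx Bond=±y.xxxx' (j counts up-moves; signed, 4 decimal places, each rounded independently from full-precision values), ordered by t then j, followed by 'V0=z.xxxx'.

Since d<R<u, set p* = (R−d)/(u−d) = 0.4262; price each node as the discounted p*-expectation of its children.
Terminal payoffs: V(1,0)=61.6700, V(1,1)=53.6200
(0,0): S=189.0000. Δ = (V_up−V_dn)/(S_up−S_dn) = (53.6200−61.6700)/(279.7200−164.4300) = -0.0698. V = [p*·53.6200 + (1−p*)·61.6700]/1.13 = 51.5388. B = V − Δ·S = 64.7355.
Self-financing check: at every node Δ·S+B equals the discounted successor values.

(0,0): Delta=-0.0698 Bond=64.7355
V0=51.5388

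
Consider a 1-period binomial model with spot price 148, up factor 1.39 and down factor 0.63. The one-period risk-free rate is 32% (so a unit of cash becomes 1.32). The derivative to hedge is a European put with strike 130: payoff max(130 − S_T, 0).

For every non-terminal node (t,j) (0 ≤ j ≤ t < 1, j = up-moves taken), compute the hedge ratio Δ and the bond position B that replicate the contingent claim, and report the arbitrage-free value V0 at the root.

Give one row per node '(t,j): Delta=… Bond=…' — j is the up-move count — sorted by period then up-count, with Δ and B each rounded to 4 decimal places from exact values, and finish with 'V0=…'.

(0,0): Delta=-0.3268 Bond=50.9334
V0=2.5650

Under the risk-neutral measure, an up-move has probability p* = (R−d)/(u−d) = 0.9079 and values discount at R = 1.32.
Payoff layer (t=1): V(1,0)=36.7600, V(1,1)=0.0000
(0,0): S=148.0000. Δ = (V_up−V_dn)/(S_up−S_dn) = (0.0000−36.7600)/(205.7200−93.2400) = -0.3268. V = [p*·0.0000 + (1−p*)·36.7600]/1.32 = 2.5650. B = V − Δ·S = 50.9334.
Root portfolio cost Δ·148+B reproduces V0=2.5650.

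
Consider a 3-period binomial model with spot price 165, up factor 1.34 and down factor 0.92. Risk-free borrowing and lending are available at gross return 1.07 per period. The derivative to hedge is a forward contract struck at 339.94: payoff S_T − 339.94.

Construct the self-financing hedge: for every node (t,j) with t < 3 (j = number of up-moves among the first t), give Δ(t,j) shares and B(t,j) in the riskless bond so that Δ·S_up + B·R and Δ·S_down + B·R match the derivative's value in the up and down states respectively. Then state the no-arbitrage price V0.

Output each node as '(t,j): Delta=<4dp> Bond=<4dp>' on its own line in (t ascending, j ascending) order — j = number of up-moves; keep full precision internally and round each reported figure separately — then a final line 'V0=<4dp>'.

Risk-neutral probability p* = (R−d)/(u−d) = (1.07−0.92)/(1.34−0.92) = 0.3571.
Payoff layer (t=3): V(3,0)=-211.4565, V(3,1)=-152.8010, V(3,2)=-67.3679, V(3,3)=57.0672
(2,0): S=139.6560. Δ = (V_up−V_dn)/(S_up−S_dn) = (-152.8010−-211.4565)/(187.1390−128.4835) = 1.0000. V = [p*·-152.8010 + (1−p*)·-211.4565]/1.07 = -178.0449. B = V − Δ·S = -317.7009.
(2,1): S=203.4120. Δ = (V_up−V_dn)/(S_up−S_dn) = (-67.3679−-152.8010)/(272.5721−187.1390) = 1.0000. V = [p*·-67.3679 + (1−p*)·-152.8010]/1.07 = -114.2889. B = V − Δ·S = -317.7009.
(2,2): S=296.2740. Δ = (V_up−V_dn)/(S_up−S_dn) = (57.0672−-67.3679)/(397.0072−272.5721) = 1.0000. V = [p*·57.0672 + (1−p*)·-67.3679]/1.07 = -21.4269. B = V − Δ·S = -317.7009.
(1,0): S=151.8000. Δ = (V_up−V_dn)/(S_up−S_dn) = (-114.2889−-178.0449)/(203.4120−139.6560) = 1.0000. V = [p*·-114.2889 + (1−p*)·-178.0449]/1.07 = -145.1168. B = V − Δ·S = -296.9168.
(1,1): S=221.1000. Δ = (V_up−V_dn)/(S_up−S_dn) = (-21.4269−-114.2889)/(296.2740−203.4120) = 1.0000. V = [p*·-21.4269 + (1−p*)·-114.2889]/1.07 = -75.8168. B = V − Δ·S = -296.9168.
(0,0): S=165.0000. Δ = (V_up−V_dn)/(S_up−S_dn) = (-75.8168−-145.1168)/(221.1000−151.8000) = 1.0000. V = [p*·-75.8168 + (1−p*)·-145.1168]/1.07 = -112.4923. B = V − Δ·S = -277.4923.
The time-0 hedge costs -112.4923, which is the no-arbitrage price.

(0,0): Delta=1.0000 Bond=-277.4923
(1,0): Delta=1.0000 Bond=-296.9168
(1,1): Delta=1.0000 Bond=-296.9168
(2,0): Delta=1.0000 Bond=-317.7009
(2,1): Delta=1.0000 Bond=-317.7009
(2,2): Delta=1.0000 Bond=-317.7009
V0=-112.4923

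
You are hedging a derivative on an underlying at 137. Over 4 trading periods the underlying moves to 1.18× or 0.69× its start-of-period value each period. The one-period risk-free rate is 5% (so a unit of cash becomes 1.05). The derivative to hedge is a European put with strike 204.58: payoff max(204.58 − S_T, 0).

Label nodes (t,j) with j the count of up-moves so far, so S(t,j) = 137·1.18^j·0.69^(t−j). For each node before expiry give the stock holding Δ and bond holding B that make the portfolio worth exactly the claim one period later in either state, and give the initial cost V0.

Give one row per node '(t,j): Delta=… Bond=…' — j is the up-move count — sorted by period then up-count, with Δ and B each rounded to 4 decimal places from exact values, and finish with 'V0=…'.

(0,0): Delta=-0.6885 Bond=140.2686
(1,0): Delta=-1.0000 Bond=176.7239
(1,1): Delta=-0.6228 Bond=136.6502
(2,0): Delta=-1.0000 Bond=185.5601
(2,1): Delta=-1.0000 Bond=185.5601
(2,2): Delta=-0.5431 Bond=128.2881
(3,0): Delta=-1.0000 Bond=194.8381
(3,1): Delta=-1.0000 Bond=194.8381
(3,2): Delta=-1.0000 Bond=194.8381
(3,3): Delta=-0.4467 Bond=112.9869
V0=45.9380

Under the risk-neutral measure, an up-move has probability p* = (R−d)/(u−d) = 0.7347 and values discount at R = 1.05.
Terminal values V(4,·): V(4,0)=173.5260, V(4,1)=151.4732, V(4,2)=113.7597, V(4,3)=49.2642, V(4,4)=0.0000
  t=3,j=0: stock 45.0057 → up 53.1068 (V=151.4732), down 31.0540 (V=173.5260). Price 149.8324; hedge Δ=-1.0000, bond B=194.8381.
  t=3,j=1: stock 76.9663 → up 90.8203 (V=113.7597), down 53.1068 (V=151.4732). Price 117.8718; hedge Δ=-1.0000, bond B=194.8381.
  t=3,j=2: stock 131.6236 → up 155.3158 (V=49.2642), down 90.8203 (V=113.7597). Price 63.2145; hedge Δ=-1.0000, bond B=194.8381.
  t=3,j=3: stock 225.0954 → up 265.6126 (V=0.0000), down 155.3158 (V=49.2642). Price 12.4477; hedge Δ=-0.4467, bond B=112.9869.
  t=2,j=0: stock 65.2257 → up 76.9663 (V=117.8718), down 45.0057 (V=149.8324). Price 120.3344; hedge Δ=-1.0000, bond B=185.5601.
  t=2,j=1: stock 111.5454 → up 131.6236 (V=63.2145), down 76.9663 (V=117.8718). Price 74.0147; hedge Δ=-1.0000, bond B=185.5601.
  t=2,j=2: stock 190.7588 → up 225.0954 (V=12.4477), down 131.6236 (V=63.2145). Price 24.6823; hedge Δ=-0.5431, bond B=128.2881.
  t=1,j=0: stock 94.5300 → up 111.5454 (V=74.0147), down 65.2257 (V=120.3344). Price 82.1939; hedge Δ=-1.0000, bond B=176.7239.
  t=1,j=1: stock 161.6600 → up 190.7588 (V=24.6823), down 111.5454 (V=74.0147). Price 35.9719; hedge Δ=-0.6228, bond B=136.6502.
  t=0,j=0: stock 137.0000 → up 161.6600 (V=35.9719), down 94.5300 (V=82.1939). Price 45.9380; hedge Δ=-0.6885, bond B=140.2686.
Self-financing check: at every node Δ·S+B equals the discounted successor values.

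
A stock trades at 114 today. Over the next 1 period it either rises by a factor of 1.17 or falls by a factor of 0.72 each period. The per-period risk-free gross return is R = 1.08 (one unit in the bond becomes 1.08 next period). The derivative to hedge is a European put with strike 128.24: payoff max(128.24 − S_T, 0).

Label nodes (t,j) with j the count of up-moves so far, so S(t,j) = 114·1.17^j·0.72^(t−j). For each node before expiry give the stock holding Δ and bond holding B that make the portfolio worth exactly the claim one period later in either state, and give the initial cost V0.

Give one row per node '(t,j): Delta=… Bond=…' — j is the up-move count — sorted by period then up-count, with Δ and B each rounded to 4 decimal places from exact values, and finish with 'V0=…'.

Since d<R<u, set p* = (R−d)/(u−d) = 0.8000; price each node as the discounted p*-expectation of its children.
Terminal payoffs: V(1,0)=46.1600, V(1,1)=0.0000
  t=0,j=0: stock 114.0000 → up 133.3800 (V=0.0000), down 82.0800 (V=46.1600). Price 8.5481; hedge Δ=-0.8998, bond B=111.1259.
Root portfolio cost Δ·114+B reproduces V0=8.5481.

(0,0): Delta=-0.8998 Bond=111.1259
V0=8.5481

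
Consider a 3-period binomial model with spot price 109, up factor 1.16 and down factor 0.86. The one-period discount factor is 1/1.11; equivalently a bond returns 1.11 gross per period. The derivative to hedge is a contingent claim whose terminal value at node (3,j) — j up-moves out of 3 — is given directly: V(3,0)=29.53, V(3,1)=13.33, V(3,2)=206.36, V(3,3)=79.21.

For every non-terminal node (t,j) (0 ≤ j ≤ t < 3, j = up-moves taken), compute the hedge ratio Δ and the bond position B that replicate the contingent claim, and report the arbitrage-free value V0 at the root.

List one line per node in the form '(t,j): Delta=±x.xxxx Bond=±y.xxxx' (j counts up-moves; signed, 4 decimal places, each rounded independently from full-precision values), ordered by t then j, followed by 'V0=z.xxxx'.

(0,0): Delta=-0.8719 Bond=181.7246
(1,0): Delta=5.0667 Bond=-354.9689
(1,1): Delta=-1.7525 Bond=313.0510
(2,0): Delta=-0.6698 Bond=68.4414
(2,1): Delta=5.9173 Bond=-486.5069
(2,2): Delta=-2.8897 Bond=514.2853
V0=86.6859

Since d<R<u, set p* = (R−d)/(u−d) = 0.8333; price each node as the discounted p*-expectation of its children.
Terminal payoffs: V(3,0)=29.5300, V(3,1)=13.3300, V(3,2)=206.3600, V(3,3)=79.2100
  t=2,j=0: stock 80.6164 → up 93.5150 (V=13.3300), down 69.3301 (V=29.5300). Price 14.4414; hedge Δ=-0.6698, bond B=68.4414.
  t=2,j=1: stock 108.7384 → up 126.1365 (V=206.3600), down 93.5150 (V=13.3300). Price 156.9264; hedge Δ=5.9173, bond B=-486.5069.
  t=2,j=2: stock 146.6704 → up 170.1377 (V=79.2100), down 126.1365 (V=206.3600). Price 90.4520; hedge Δ=-2.8897, bond B=514.2853.
  t=1,j=0: stock 93.7400 → up 108.7384 (V=156.9264), down 80.6164 (V=14.4414). Price 119.9810; hedge Δ=5.0667, bond B=-354.9689.
  t=1,j=1: stock 126.4400 → up 146.6704 (V=90.4520), down 108.7384 (V=156.9264). Price 91.4694; hedge Δ=-1.7525, bond B=313.0510.
  t=0,j=0: stock 109.0000 → up 126.4400 (V=91.4694), down 93.7400 (V=119.9810). Price 86.6859; hedge Δ=-0.8719, bond B=181.7246.
Check: Δ(0,0)·S0 + B(0,0) = 86.6859 = V0.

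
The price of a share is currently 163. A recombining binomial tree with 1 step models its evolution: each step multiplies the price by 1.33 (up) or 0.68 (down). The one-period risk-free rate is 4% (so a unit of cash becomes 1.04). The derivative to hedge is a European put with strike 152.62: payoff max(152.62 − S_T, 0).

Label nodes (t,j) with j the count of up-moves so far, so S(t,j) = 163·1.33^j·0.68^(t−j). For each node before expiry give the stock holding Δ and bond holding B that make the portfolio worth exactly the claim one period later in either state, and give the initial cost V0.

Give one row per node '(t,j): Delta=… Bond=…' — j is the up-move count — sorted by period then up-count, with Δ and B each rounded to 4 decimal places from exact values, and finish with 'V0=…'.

Since d<R<u, set p* = (R−d)/(u−d) = 0.5538; price each node as the discounted p*-expectation of its children.
Terminal values V(1,·): V(1,0)=41.7800, V(1,1)=0.0000
(0,0): S=163.0000. Δ = (V_up−V_dn)/(S_up−S_dn) = (0.0000−41.7800)/(216.7900−110.8400) = -0.3943. V = [p*·0.0000 + (1−p*)·41.7800]/1.04 = 17.9234. B = V − Δ·S = 82.2003.
Each (Δ,B) replicates both successor values, so the strategy is self-financing and V0 is arbitrage-free.

(0,0): Delta=-0.3943 Bond=82.2003
V0=17.9234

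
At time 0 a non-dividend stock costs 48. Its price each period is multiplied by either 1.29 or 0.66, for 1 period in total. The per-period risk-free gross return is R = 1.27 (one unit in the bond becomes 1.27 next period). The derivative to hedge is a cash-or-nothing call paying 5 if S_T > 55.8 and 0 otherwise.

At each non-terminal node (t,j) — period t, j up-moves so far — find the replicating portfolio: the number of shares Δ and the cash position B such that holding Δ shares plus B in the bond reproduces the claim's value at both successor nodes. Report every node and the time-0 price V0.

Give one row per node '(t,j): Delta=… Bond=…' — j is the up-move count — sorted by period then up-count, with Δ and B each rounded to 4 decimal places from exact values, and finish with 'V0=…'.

Risk-neutral probability p* = (R−d)/(u−d) = (1.27−0.66)/(1.29−0.66) = 0.9683.
Terminal values V(1,·): V(1,0)=0.0000, V(1,1)=5.0000
  t=0,j=0: stock 48.0000 → up 61.9200 (V=5.0000), down 31.6800 (V=0.0000). Price 3.8120; hedge Δ=0.1653, bond B=-4.1245.
The time-0 hedge costs 3.8120, which is the no-arbitrage price.

(0,0): Delta=0.1653 Bond=-4.1245
V0=3.8120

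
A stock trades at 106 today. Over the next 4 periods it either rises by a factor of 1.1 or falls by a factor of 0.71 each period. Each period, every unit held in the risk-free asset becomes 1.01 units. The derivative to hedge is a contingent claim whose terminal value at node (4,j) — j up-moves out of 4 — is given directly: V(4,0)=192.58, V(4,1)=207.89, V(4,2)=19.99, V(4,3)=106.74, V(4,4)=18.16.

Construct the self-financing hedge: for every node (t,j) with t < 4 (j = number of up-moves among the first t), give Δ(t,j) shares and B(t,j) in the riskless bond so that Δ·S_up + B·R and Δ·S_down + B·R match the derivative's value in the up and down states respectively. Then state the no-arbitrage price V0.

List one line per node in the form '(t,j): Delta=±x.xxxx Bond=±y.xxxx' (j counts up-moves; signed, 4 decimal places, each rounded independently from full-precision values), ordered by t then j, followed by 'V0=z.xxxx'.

The replicating-portfolio and risk-neutral prices coincide; use p* = (1.01−0.71)/(1.1−0.71) = 0.7692 for the latter.
Terminal payoffs: V(4,0)=192.5800, V(4,1)=207.8900, V(4,2)=19.9900, V(4,3)=106.7400, V(4,4)=18.1600
Node (3,0) S=37.9386: V=(p*·207.8900+(1−p*)·192.5800)/1.01=202.3336; Δ=(207.8900−192.5800)/(41.7324−26.9364)=1.0347; B=V−Δ·S=163.0772
Node (3,1) S=58.7781: V=(p*·19.9900+(1−p*)·207.8900)/1.01=62.7243; Δ=(19.9900−207.8900)/(64.6559−41.7324)=-8.1968; B=V−Δ·S=544.5192
Node (3,2) S=91.0646: V=(p*·106.7400+(1−p*)·19.9900)/1.01=85.8621; Δ=(106.7400−19.9900)/(100.1711−64.6559)=2.4426; B=V−Δ·S=-136.5737
Node (3,3) S=141.0860: V=(p*·18.1600+(1−p*)·106.7400)/1.01=38.2193; Δ=(18.1600−106.7400)/(155.1946−100.1711)=-1.6099; B=V−Δ·S=265.3476
Node (2,0) S=53.4346: V=(p*·62.7243+(1−p*)·202.3336)/1.01=94.0018; Δ=(62.7243−202.3336)/(58.7781−37.9386)=-6.6993; B=V−Δ·S=451.9743
Node (2,1) S=82.7860: V=(p*·85.8621+(1−p*)·62.7243)/1.01=79.7254; Δ=(85.8621−62.7243)/(91.0646−58.7781)=0.7166; B=V−Δ·S=20.3976
Node (2,2) S=128.2600: V=(p*·38.2193+(1−p*)·85.8621)/1.01=48.7266; Δ=(38.2193−85.8621)/(141.0860−91.0646)=-0.9524; B=V−Δ·S=170.8876
Node (1,0) S=75.2600: V=(p*·79.7254+(1−p*)·94.0018)/1.01=82.1980; Δ=(79.7254−94.0018)/(82.7860−53.4346)=-0.4864; B=V−Δ·S=118.8042
Node (1,1) S=116.6000: V=(p*·48.7266+(1−p*)·79.7254)/1.01=55.3269; Δ=(48.7266−79.7254)/(128.2600−82.7860)=-0.6817; B=V−Δ·S=134.8110
Node (0,0) S=106.0000: V=(p*·55.3269+(1−p*)·82.1980)/1.01=60.9187; Δ=(55.3269−82.1980)/(116.6000−75.2600)=-0.6500; B=V−Δ·S=129.8189
Each (Δ,B) replicates both successor values, so the strategy is self-financing and V0 is arbitrage-free.

(0,0): Delta=-0.6500 Bond=129.8189
(1,0): Delta=-0.4864 Bond=118.8042
(1,1): Delta=-0.6817 Bond=134.8110
(2,0): Delta=-6.6993 Bond=451.9743
(2,1): Delta=0.7166 Bond=20.3976
(2,2): Delta=-0.9524 Bond=170.8876
(3,0): Delta=1.0347 Bond=163.0772
(3,1): Delta=-8.1968 Bond=544.5192
(3,2): Delta=2.4426 Bond=-136.5737
(3,3): Delta=-1.6099 Bond=265.3476
V0=60.9187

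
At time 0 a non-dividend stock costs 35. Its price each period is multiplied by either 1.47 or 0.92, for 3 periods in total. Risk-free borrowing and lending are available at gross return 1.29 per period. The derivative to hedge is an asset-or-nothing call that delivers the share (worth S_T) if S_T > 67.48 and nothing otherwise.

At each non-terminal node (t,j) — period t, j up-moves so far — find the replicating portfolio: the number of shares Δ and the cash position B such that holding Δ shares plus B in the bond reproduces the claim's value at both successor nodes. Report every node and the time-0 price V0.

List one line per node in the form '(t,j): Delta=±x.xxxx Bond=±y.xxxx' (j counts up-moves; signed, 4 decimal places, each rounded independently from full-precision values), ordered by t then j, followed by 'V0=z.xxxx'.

Under the risk-neutral measure, an up-move has probability p* = (R−d)/(u−d) = 0.6727 and values discount at R = 1.29.
Terminal values V(3,·): V(3,0)=0.0000, V(3,1)=0.0000, V(3,2)=69.5810, V(3,3)=111.1783
  t=2,j=0: stock 29.6240 → up 43.5473 (V=0.0000), down 27.2541 (V=0.0000). Price 0.0000; hedge Δ=0.0000, bond B=0.0000.
  t=2,j=1: stock 47.3340 → up 69.5810 (V=69.5810), down 43.5473 (V=0.0000). Price 36.2861; hedge Δ=2.6727, bond B=-90.2248.
  t=2,j=2: stock 75.6315 → up 111.1783 (V=111.1783), down 69.5810 (V=69.5810). Price 75.6315; hedge Δ=1.0000, bond B=0.0000.
  t=1,j=0: stock 32.2000 → up 47.3340 (V=36.2861), down 29.6240 (V=0.0000). Price 18.9230; hedge Δ=2.0489, bond B=-47.0517.
  t=1,j=1: stock 51.4500 → up 75.6315 (V=75.6315), down 47.3340 (V=36.2861). Price 48.6471; hedge Δ=1.3904, bond B=-22.8900.
  t=0,j=0: stock 35.0000 → up 51.4500 (V=48.6471), down 32.2000 (V=18.9230). Price 30.1699; hedge Δ=1.5441, bond B=-23.8740.
Check: Δ(0,0)·S0 + B(0,0) = 30.1699 = V0.

(0,0): Delta=1.5441 Bond=-23.8740
(1,0): Delta=2.0489 Bond=-47.0517
(1,1): Delta=1.3904 Bond=-22.8900
(2,0): Delta=0.0000 Bond=0.0000
(2,1): Delta=2.6727 Bond=-90.2248
(2,2): Delta=1.0000 Bond=0.0000
V0=30.1699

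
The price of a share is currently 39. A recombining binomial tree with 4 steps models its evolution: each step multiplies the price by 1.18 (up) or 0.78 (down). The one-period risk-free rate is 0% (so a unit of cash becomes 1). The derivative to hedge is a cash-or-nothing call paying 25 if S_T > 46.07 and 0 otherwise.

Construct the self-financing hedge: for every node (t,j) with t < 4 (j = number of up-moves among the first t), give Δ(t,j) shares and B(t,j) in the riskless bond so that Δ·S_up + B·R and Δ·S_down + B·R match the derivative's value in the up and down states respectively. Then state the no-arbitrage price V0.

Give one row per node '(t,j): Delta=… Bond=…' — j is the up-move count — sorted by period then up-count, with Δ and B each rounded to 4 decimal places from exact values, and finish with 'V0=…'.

(0,0): Delta=0.6544 Bond=-15.7489
(1,0): Delta=0.6215 Bond=-14.7469
(1,1): Delta=0.6723 Bond=-16.5687
(2,0): Delta=0.0000 Bond=0.0000
(2,1): Delta=0.9576 Bond=-26.8125
(2,2): Delta=0.5179 Bond=-8.1875
(3,0): Delta=0.0000 Bond=0.0000
(3,1): Delta=0.0000 Bond=0.0000
(3,2): Delta=1.4756 Bond=-48.7500
(3,3): Delta=0.0000 Bond=25.0000
V0=9.7745

Risk-neutral probability p* = (R−d)/(u−d) = (1−0.78)/(1.18−0.78) = 0.5500.
Terminal values V(4,·): V(4,0)=0.0000, V(4,1)=0.0000, V(4,2)=0.0000, V(4,3)=25.0000, V(4,4)=25.0000
(3,0): S=18.5075. Δ = (V_up−V_dn)/(S_up−S_dn) = (0.0000−0.0000)/(21.8389−14.4359) = 0.0000. V = [p*·0.0000 + (1−p*)·0.0000]/1 = 0.0000. B = V − Δ·S = 0.0000.
(3,1): S=27.9986. Δ = (V_up−V_dn)/(S_up−S_dn) = (0.0000−0.0000)/(33.0383−21.8389) = 0.0000. V = [p*·0.0000 + (1−p*)·0.0000]/1 = 0.0000. B = V − Δ·S = 0.0000.
(3,2): S=42.3568. Δ = (V_up−V_dn)/(S_up−S_dn) = (25.0000−0.0000)/(49.9810−33.0383) = 1.4756. V = [p*·25.0000 + (1−p*)·0.0000]/1 = 13.7500. B = V − Δ·S = -48.7500.
(3,3): S=64.0782. Δ = (V_up−V_dn)/(S_up−S_dn) = (25.0000−25.0000)/(75.6123−49.9810) = 0.0000. V = [p*·25.0000 + (1−p*)·25.0000]/1 = 25.0000. B = V − Δ·S = 25.0000.
(2,0): S=23.7276. Δ = (V_up−V_dn)/(S_up−S_dn) = (0.0000−0.0000)/(27.9986−18.5075) = 0.0000. V = [p*·0.0000 + (1−p*)·0.0000]/1 = 0.0000. B = V − Δ·S = 0.0000.
(2,1): S=35.8956. Δ = (V_up−V_dn)/(S_up−S_dn) = (13.7500−0.0000)/(42.3568−27.9986) = 0.9576. V = [p*·13.7500 + (1−p*)·0.0000]/1 = 7.5625. B = V − Δ·S = -26.8125.
(2,2): S=54.3036. Δ = (V_up−V_dn)/(S_up−S_dn) = (25.0000−13.7500)/(64.0782−42.3568) = 0.5179. V = [p*·25.0000 + (1−p*)·13.7500]/1 = 19.9375. B = V − Δ·S = -8.1875.
(1,0): S=30.4200. Δ = (V_up−V_dn)/(S_up−S_dn) = (7.5625−0.0000)/(35.8956−23.7276) = 0.6215. V = [p*·7.5625 + (1−p*)·0.0000]/1 = 4.1594. B = V − Δ·S = -14.7469.
(1,1): S=46.0200. Δ = (V_up−V_dn)/(S_up−S_dn) = (19.9375−7.5625)/(54.3036−35.8956) = 0.6723. V = [p*·19.9375 + (1−p*)·7.5625]/1 = 14.3688. B = V − Δ·S = -16.5687.
(0,0): S=39.0000. Δ = (V_up−V_dn)/(S_up−S_dn) = (14.3688−4.1594)/(46.0200−30.4200) = 0.6544. V = [p*·14.3688 + (1−p*)·4.1594]/1 = 9.7745. B = V − Δ·S = -15.7489.
Each (Δ,B) replicates both successor values, so the strategy is self-financing and V0 is arbitrage-free.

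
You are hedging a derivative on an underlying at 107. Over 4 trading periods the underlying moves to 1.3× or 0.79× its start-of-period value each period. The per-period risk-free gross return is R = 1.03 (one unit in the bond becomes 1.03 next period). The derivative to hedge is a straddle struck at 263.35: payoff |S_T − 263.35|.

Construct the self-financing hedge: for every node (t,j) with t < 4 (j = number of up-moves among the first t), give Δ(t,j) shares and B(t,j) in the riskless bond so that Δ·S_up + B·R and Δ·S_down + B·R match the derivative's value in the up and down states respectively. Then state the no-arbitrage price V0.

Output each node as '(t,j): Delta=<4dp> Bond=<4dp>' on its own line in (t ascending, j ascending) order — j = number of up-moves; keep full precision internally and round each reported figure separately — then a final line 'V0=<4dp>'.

Since d<R<u, set p* = (R−d)/(u−d) = 0.4706; price each node as the discounted p*-expectation of its children.
Terminal payoffs: V(4,0)=221.6734, V(4,1)=194.7683, V(4,2)=150.4940, V(4,3)=77.6376, V(4,4)=42.2527
Node (3,0) S=52.7552: V=(p*·194.7683+(1−p*)·221.6734)/1.03=202.9244; Δ=(194.7683−221.6734)/(68.5817−41.6766)=-1.0000; B=V−Δ·S=255.6796
Node (3,1) S=86.8123: V=(p*·150.4940+(1−p*)·194.7683)/1.03=168.8673; Δ=(150.4940−194.7683)/(112.8560−68.5817)=-1.0000; B=V−Δ·S=255.6796
Node (3,2) S=142.8557: V=(p*·77.6376+(1−p*)·150.4940)/1.03=112.8239; Δ=(77.6376−150.4940)/(185.7124−112.8560)=-1.0000; B=V−Δ·S=255.6796
Node (3,3) S=235.0790: V=(p*·42.2527+(1−p*)·77.6376)/1.03=59.2096; Δ=(42.2527−77.6376)/(305.6027−185.7124)=-0.2951; B=V−Δ·S=128.5917
Node (2,0) S=66.7787: V=(p*·168.8673+(1−p*)·202.9244)/1.03=181.4539; Δ=(168.8673−202.9244)/(86.8123−52.7552)=-1.0000; B=V−Δ·S=248.2326
Node (2,1) S=109.8890: V=(p*·112.8239+(1−p*)·168.8673)/1.03=138.3436; Δ=(112.8239−168.8673)/(142.8557−86.8123)=-1.0000; B=V−Δ·S=248.2326
Node (2,2) S=180.8300: V=(p*·59.2096+(1−p*)·112.8239)/1.03=85.0424; Δ=(59.2096−112.8239)/(235.0790−142.8557)=-0.5814; B=V−Δ·S=190.1685
Node (1,0) S=84.5300: V=(p*·138.3436+(1−p*)·181.4539)/1.03=156.4726; Δ=(138.3436−181.4539)/(109.8890−66.7787)=-1.0000; B=V−Δ·S=241.0026
Node (1,1) S=139.1000: V=(p*·85.0424+(1−p*)·138.3436)/1.03=109.9618; Δ=(85.0424−138.3436)/(180.8300−109.8890)=-0.7513; B=V−Δ·S=214.4741
Node (0,0) S=107.0000: V=(p*·109.9618+(1−p*)·156.4726)/1.03=130.6652; Δ=(109.9618−156.4726)/(139.1000−84.5300)=-0.8523; B=V−Δ·S=221.8627
The time-0 hedge costs 130.6652, which is the no-arbitrage price.

(0,0): Delta=-0.8523 Bond=221.8627
(1,0): Delta=-1.0000 Bond=241.0026
(1,1): Delta=-0.7513 Bond=214.4741
(2,0): Delta=-1.0000 Bond=248.2326
(2,1): Delta=-1.0000 Bond=248.2326
(2,2): Delta=-0.5814 Bond=190.1685
(3,0): Delta=-1.0000 Bond=255.6796
(3,1): Delta=-1.0000 Bond=255.6796
(3,2): Delta=-1.0000 Bond=255.6796
(3,3): Delta=-0.2951 Bond=128.5917
V0=130.6652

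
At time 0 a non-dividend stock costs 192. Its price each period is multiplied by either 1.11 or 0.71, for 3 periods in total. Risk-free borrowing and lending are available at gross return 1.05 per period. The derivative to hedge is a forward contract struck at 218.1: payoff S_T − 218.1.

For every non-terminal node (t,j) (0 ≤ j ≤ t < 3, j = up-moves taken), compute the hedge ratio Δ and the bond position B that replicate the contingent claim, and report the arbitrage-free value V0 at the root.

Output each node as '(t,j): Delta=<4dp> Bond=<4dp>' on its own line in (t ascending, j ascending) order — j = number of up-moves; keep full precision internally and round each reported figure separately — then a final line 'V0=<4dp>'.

Under the risk-neutral measure, an up-move has probability p* = (R−d)/(u−d) = 0.8500 and values discount at R = 1.05.
Terminal payoffs: V(3,0)=-149.3811, V(3,1)=-110.6662, V(3,2)=-50.1401, V(3,3)=44.4852
Node (2,0) S=96.7872: V=(p*·-110.6662+(1−p*)·-149.3811)/1.05=-110.9271; Δ=(-110.6662−-149.3811)/(107.4338−68.7189)=1.0000; B=V−Δ·S=-207.7143
Node (2,1) S=151.3152: V=(p*·-50.1401+(1−p*)·-110.6662)/1.05=-56.3991; Δ=(-50.1401−-110.6662)/(167.9599−107.4338)=1.0000; B=V−Δ·S=-207.7143
Node (2,2) S=236.5632: V=(p*·44.4852+(1−p*)·-50.1401)/1.05=28.8489; Δ=(44.4852−-50.1401)/(262.5852−167.9599)=1.0000; B=V−Δ·S=-207.7143
Node (1,0) S=136.3200: V=(p*·-56.3991+(1−p*)·-110.9271)/1.05=-61.5031; Δ=(-56.3991−-110.9271)/(151.3152−96.7872)=1.0000; B=V−Δ·S=-197.8231
Node (1,1) S=213.1200: V=(p*·28.8489+(1−p*)·-56.3991)/1.05=15.2969; Δ=(28.8489−-56.3991)/(236.5632−151.3152)=1.0000; B=V−Δ·S=-197.8231
Node (0,0) S=192.0000: V=(p*·15.2969+(1−p*)·-61.5031)/1.05=3.5970; Δ=(15.2969−-61.5031)/(213.1200−136.3200)=1.0000; B=V−Δ·S=-188.4030
Each (Δ,B) replicates both successor values, so the strategy is self-financing and V0 is arbitrage-free.

(0,0): Delta=1.0000 Bond=-188.4030
(1,0): Delta=1.0000 Bond=-197.8231
(1,1): Delta=1.0000 Bond=-197.8231
(2,0): Delta=1.0000 Bond=-207.7143
(2,1): Delta=1.0000 Bond=-207.7143
(2,2): Delta=1.0000 Bond=-207.7143
V0=3.5970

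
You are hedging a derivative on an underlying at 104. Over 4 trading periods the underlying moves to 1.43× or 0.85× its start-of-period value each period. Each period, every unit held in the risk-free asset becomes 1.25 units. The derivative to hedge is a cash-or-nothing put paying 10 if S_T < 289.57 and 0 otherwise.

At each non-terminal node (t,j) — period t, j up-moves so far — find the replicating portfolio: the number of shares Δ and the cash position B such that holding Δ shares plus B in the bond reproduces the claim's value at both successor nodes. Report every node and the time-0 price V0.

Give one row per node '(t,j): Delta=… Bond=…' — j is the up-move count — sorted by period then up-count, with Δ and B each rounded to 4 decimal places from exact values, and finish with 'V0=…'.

Risk-neutral probability p* = (R−d)/(u−d) = (1.25−0.85)/(1.43−0.85) = 0.6897.
At expiry t=4: V(4,0)=10.0000, V(4,1)=10.0000, V(4,2)=10.0000, V(4,3)=10.0000, V(4,4)=0.0000
  t=3,j=0: stock 63.8690 → up 91.3327 (V=10.0000), down 54.2886 (V=10.0000). Price 8.0000; hedge Δ=0.0000, bond B=8.0000.
  t=3,j=1: stock 107.4502 → up 153.6538 (V=10.0000), down 91.3327 (V=10.0000). Price 8.0000; hedge Δ=0.0000, bond B=8.0000.
  t=3,j=2: stock 180.7692 → up 258.4999 (V=10.0000), down 153.6538 (V=10.0000). Price 8.0000; hedge Δ=0.0000, bond B=8.0000.
  t=3,j=3: stock 304.1175 → up 434.8881 (V=0.0000), down 258.4999 (V=10.0000). Price 2.4828; hedge Δ=-0.0567, bond B=19.7241.
  t=2,j=0: stock 75.1400 → up 107.4502 (V=8.0000), down 63.8690 (V=8.0000). Price 6.4000; hedge Δ=0.0000, bond B=6.4000.
  t=2,j=1: stock 126.4120 → up 180.7692 (V=8.0000), down 107.4502 (V=8.0000). Price 6.4000; hedge Δ=0.0000, bond B=6.4000.
  t=2,j=2: stock 212.6696 → up 304.1175 (V=2.4828), down 180.7692 (V=8.0000). Price 3.3560; hedge Δ=-0.0447, bond B=12.8685.
  t=1,j=0: stock 88.4000 → up 126.4120 (V=6.4000), down 75.1400 (V=6.4000). Price 5.1200; hedge Δ=0.0000, bond B=5.1200.
  t=1,j=1: stock 148.7200 → up 212.6696 (V=3.3560), down 126.4120 (V=6.4000). Price 3.4406; hedge Δ=-0.0353, bond B=8.6888.
  t=0,j=0: stock 104.0000 → up 148.7200 (V=3.4406), down 88.4000 (V=5.1200). Price 3.1694; hedge Δ=-0.0278, bond B=6.0650.
Check: Δ(0,0)·S0 + B(0,0) = 3.1694 = V0.

(0,0): Delta=-0.0278 Bond=6.0650
(1,0): Delta=0.0000 Bond=5.1200
(1,1): Delta=-0.0353 Bond=8.6888
(2,0): Delta=0.0000 Bond=6.4000
(2,1): Delta=0.0000 Bond=6.4000
(2,2): Delta=-0.0447 Bond=12.8685
(3,0): Delta=0.0000 Bond=8.0000
(3,1): Delta=0.0000 Bond=8.0000
(3,2): Delta=0.0000 Bond=8.0000
(3,3): Delta=-0.0567 Bond=19.7241
V0=3.1694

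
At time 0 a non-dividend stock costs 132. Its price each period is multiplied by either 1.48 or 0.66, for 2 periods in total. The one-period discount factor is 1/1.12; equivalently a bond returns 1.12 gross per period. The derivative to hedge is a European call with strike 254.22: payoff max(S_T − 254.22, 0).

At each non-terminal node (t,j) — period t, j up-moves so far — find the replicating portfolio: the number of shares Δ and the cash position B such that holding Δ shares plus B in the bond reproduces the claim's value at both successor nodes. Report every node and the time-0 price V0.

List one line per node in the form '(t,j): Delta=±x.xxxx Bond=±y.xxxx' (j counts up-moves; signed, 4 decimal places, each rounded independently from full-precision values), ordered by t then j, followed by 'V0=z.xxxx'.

(0,0): Delta=0.1616 Bond=-12.5667
(1,0): Delta=0.0000 Bond=0.0000
(1,1): Delta=0.2179 Bond=-25.0898
V0=8.7586

Since d<R<u, set p* = (R−d)/(u−d) = 0.5610; price each node as the discounted p*-expectation of its children.
Terminal payoffs: V(2,0)=0.0000, V(2,1)=0.0000, V(2,2)=34.9128
  t=1,j=0: stock 87.1200 → up 128.9376 (V=0.0000), down 57.4992 (V=0.0000). Price 0.0000; hedge Δ=0.0000, bond B=0.0000.
  t=1,j=1: stock 195.3600 → up 289.1328 (V=34.9128), down 128.9376 (V=0.0000). Price 17.4868; hedge Δ=0.2179, bond B=-25.0898.
  t=0,j=0: stock 132.0000 → up 195.3600 (V=17.4868), down 87.1200 (V=0.0000). Price 8.7586; hedge Δ=0.1616, bond B=-12.5667.
The time-0 hedge costs 8.7586, which is the no-arbitrage price.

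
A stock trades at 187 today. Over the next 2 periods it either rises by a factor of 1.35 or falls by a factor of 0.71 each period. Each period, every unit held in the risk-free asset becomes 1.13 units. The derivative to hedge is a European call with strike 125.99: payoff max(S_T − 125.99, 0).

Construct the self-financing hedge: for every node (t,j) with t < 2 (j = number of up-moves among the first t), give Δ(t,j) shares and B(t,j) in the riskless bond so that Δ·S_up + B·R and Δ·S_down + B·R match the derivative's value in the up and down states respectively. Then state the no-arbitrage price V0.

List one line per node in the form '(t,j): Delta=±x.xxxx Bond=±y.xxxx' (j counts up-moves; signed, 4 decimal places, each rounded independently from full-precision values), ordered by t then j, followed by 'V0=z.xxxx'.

Risk-neutral probability p* = (R−d)/(u−d) = (1.13−0.71)/(1.35−0.71) = 0.6562.
Payoff layer (t=2): V(2,0)=0.0000, V(2,1)=53.2495, V(2,2)=214.8175
  t=1,j=0: stock 132.7700 → up 179.2395 (V=53.2495), down 94.2667 (V=0.0000). Price 30.9248; hedge Δ=0.6267, bond B=-52.2776.
  t=1,j=1: stock 252.4500 → up 340.8075 (V=214.8175), down 179.2395 (V=53.2495). Price 140.9544; hedge Δ=1.0000, bond B=-111.4956.
  t=0,j=0: stock 187.0000 → up 252.4500 (V=140.9544), down 132.7700 (V=30.9248). Price 91.2670; hedge Δ=0.9194, bond B=-80.6543.
Self-financing check: at every node Δ·S+B equals the discounted successor values.

(0,0): Delta=0.9194 Bond=-80.6543
(1,0): Delta=0.6267 Bond=-52.2776
(1,1): Delta=1.0000 Bond=-111.4956
V0=91.2670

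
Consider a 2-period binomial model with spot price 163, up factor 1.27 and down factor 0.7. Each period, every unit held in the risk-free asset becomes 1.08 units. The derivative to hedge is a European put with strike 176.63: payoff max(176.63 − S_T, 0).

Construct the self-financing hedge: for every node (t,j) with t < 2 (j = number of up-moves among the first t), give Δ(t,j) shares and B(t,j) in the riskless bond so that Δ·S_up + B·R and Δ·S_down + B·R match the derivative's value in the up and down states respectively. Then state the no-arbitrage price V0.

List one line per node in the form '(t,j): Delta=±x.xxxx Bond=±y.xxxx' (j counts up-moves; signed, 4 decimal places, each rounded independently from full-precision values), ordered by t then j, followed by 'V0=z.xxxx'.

(0,0): Delta=-0.4268 Bond=90.8757
(1,0): Delta=-1.0000 Bond=163.5463
(1,1): Delta=-0.2688 Bond=65.4454
V0=21.3051

Under the risk-neutral measure, an up-move has probability p* = (R−d)/(u−d) = 0.6667 and values discount at R = 1.08.
Payoff layer (t=2): V(2,0)=96.7600, V(2,1)=31.7230, V(2,2)=0.0000
(1,0): S=114.1000. Δ = (V_up−V_dn)/(S_up−S_dn) = (31.7230−96.7600)/(144.9070−79.8700) = -1.0000. V = [p*·31.7230 + (1−p*)·96.7600]/1.08 = 49.4463. B = V − Δ·S = 163.5463.
(1,1): S=207.0100. Δ = (V_up−V_dn)/(S_up−S_dn) = (0.0000−31.7230)/(262.9027−144.9070) = -0.2688. V = [p*·0.0000 + (1−p*)·31.7230]/1.08 = 9.7910. B = V − Δ·S = 65.4454.
(0,0): S=163.0000. Δ = (V_up−V_dn)/(S_up−S_dn) = (9.7910−49.4463)/(207.0100−114.1000) = -0.4268. V = [p*·9.7910 + (1−p*)·49.4463]/1.08 = 21.3051. B = V − Δ·S = 90.8757.
Self-financing check: at every node Δ·S+B equals the discounted successor values.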